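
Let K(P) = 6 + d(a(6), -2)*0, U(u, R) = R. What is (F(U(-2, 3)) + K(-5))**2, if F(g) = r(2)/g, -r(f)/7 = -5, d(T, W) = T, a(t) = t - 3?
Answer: 2809/9 ≈ 312.11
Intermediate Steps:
a(t) = -3 + t
r(f) = 35 (r(f) = -7*(-5) = 35)
K(P) = 6 (K(P) = 6 + (-3 + 6)*0 = 6 + 3*0 = 6 + 0 = 6)
F(g) = 35/g
(F(U(-2, 3)) + K(-5))**2 = (35/3 + 6)**2 = (53/3)**2 = 2809/9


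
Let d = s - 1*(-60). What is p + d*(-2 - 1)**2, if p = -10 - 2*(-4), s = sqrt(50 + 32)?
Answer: 538 + 9*sqrt(82) ≈ 619.50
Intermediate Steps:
s = sqrt(82) ≈ 9.0554
d = 60 + sqrt(82) (d = sqrt(82) - 1*(-60) = sqrt(82) + 60 = 60 + sqrt(82) ≈ 69.055)
p = -2 (p = -10 + 8 = -2)
p + d*(-2 - 1)**2 = -2 + (60 + sqrt(82))*(-2 - 1)**2 = -2 + (60 + sqrt(82))*(-3)**2 = -2 + (60 + sqrt(82))*9 = -2 + (540 + 9*sqrt(82)) = 538 + 9*sqrt(82)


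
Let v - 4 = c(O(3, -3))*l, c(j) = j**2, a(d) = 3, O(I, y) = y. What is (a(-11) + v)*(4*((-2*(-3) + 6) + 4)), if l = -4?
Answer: -1856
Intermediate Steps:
v = -32 (v = 4 + (-3)**2*(-4) = 4 + 9*(-4) = 4 - 36 = -32)
(a(-11) + v)*(4*((-2*(-3) + 6) + 4)) = (3 - 32)*(4*((-2*(-3) + 6) + 4)) = -116*((6 + 6) + 4) = -116*(12 + 4) = -116*16 = -29*64 = -1856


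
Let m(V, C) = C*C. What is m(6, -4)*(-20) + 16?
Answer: -304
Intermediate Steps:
m(V, C) = C²
m(6, -4)*(-20) + 16 = (-4)²*(-20) + 16 = 16*(-20) + 16 = -320 + 16 = -304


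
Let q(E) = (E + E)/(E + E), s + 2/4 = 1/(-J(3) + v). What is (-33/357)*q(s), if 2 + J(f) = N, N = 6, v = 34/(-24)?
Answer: -11/119 ≈ -0.092437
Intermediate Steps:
v = -17/12 (v = 34*(-1/24) = -17/12 ≈ -1.4167)
J(f) = 4 (J(f) = -2 + 6 = 4)
s = -89/130 (s = -½ + 1/(-1*4 - 17/12) = -½ + 1/(-4 - 17/12) = -½ + 1/(-65/12) = -½ - 12/65 = -89/130 ≈ -0.68462)
q(E) = 1 (q(E) = (2*E)/((2*E)) = (2*E)*(1/(2*E)) = 1)
(-33/357)*q(s) = -33/357*1 = -33*1/357*1 = -11/119*1 = -11/119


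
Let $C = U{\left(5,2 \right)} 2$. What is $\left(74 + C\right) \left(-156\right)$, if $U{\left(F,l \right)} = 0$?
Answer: $-11544$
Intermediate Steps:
$C = 0$ ($C = 0 \cdot 2 = 0$)
$\left(74 + C\right) \left(-156\right) = \left(74 + 0\right) \left(-156\right) = 74 \left(-156\right) = -11544$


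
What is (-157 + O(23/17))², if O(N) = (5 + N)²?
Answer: 1136296681/83521 ≈ 13605.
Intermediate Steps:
(-157 + O(23/17))² = (-157 + (5 + 23/17)²)² = (-157 + (108/17)²)² = (-157 + 11664/289)² = (-33709/289)² = 1136296681/83521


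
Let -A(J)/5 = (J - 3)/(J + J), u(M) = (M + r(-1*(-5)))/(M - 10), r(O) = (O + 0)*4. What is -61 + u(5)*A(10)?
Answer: -209/4 ≈ -52.250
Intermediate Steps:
r(O) = 4*O (r(O) = O*4 = 4*O)
u(M) = (20 + M)/(-10 + M) (u(M) = (M + 4*(-1*(-5)))/(M - 10) = (M + 4*5)/(-10 + M) = (M + 20)/(-10 + M) = (20 + M)/(-10 + M))
A(J) = -5*(-3 + J)/(2*J) (A(J) = -5*(J - 3)/(J + J) = -5*(-3 + J)/(2*J))
-61 + u(5)*A(10) = -61 + ((20 + 5)/(-10 + 5))*((5/2)*(3 - 1*10)/10) = -61 + (25/(-5))*((5/2)*(1/10)*(3 - 10)) = -61 + (-1/5*25)*((5/2)*(1/10)*(-7)) = -61 - 5*(-7/4) = -61 + 35/4 = -209/4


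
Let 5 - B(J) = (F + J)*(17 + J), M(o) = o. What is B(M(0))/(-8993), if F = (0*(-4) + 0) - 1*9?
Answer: -158/8993 ≈ -0.017569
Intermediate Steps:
F = -9 (F = (0 + 0) - 9 = 0 - 9 = -9)
B(J) = 5 - (-9 + J)*(17 + J)
B(M(0))/(-8993) = (158 - 1*0² - 8*0)/(-8993) = (158 - 1*0 + 0)*(-1/8993) = (158 + 0 + 0)*(-1/8993) = 158*(-1/8993) = -158/8993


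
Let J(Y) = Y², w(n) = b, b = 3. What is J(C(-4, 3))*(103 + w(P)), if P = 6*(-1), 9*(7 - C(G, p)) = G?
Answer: 475834/81 ≈ 5874.5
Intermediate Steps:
C(G, p) = 7 - G/9
P = -6
w(n) = 3
J(C(-4, 3))*(103 + w(P)) = (7 - ⅑*(-4))²*(103 + 3) = (7 + 4/9)²*106 = (67/9)²*106 = (4489/81)*106 = 475834/81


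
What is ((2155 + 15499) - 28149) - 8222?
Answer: -18717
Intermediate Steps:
((2155 + 15499) - 28149) - 8222 = (17654 - 28149) - 8222 = -10495 - 8222 = -18717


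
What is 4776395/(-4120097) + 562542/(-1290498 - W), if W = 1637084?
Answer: -8150507816732/6030960907727 ≈ -1.3514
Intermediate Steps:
4776395/(-4120097) + 562542/(-1290498 - W) = 4776395/(-4120097) + 562542/(-1290498 - 1*1637084) = 4776395*(-1/4120097) + 562542/(-1290498 - 1637084) = -4776395/4120097 + 562542/(-2927582) = -4776395/4120097 + 562542*(-1/2927582) = -4776395/4120097 - 281271/1463791 = -8150507816732/6030960907727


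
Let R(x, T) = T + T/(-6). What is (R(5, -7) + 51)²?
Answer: 73441/36 ≈ 2040.0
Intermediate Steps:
R(x, T) = 5*T/6 (R(x, T) = T + T*(-⅙) = T - T/6 = 5*T/6)
(R(5, -7) + 51)² = ((⅚)*(-7) + 51)² = (-35/6 + 51)² = (271/6)² = 73441/36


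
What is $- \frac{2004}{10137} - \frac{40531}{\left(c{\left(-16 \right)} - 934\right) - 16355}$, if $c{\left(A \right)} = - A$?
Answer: $\frac{125415885}{58365467} \approx 2.1488$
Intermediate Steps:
$- \frac{2004}{10137} - \frac{40531}{\left(c{\left(-16 \right)} - 934\right) - 16355} = - \frac{2004}{10137} - \frac{40531}{\left(\left(-1\right) \left(-16\right) - 934\right) - 16355} = \left(-2004\right) \frac{1}{10137} - \frac{40531}{\left(16 - 934\right) - 16355} = - \frac{668}{3379} - \frac{40531}{-918 - 16355} = - \frac{668}{3379} - \frac{40531}{-17273} = - \frac{668}{3379} - - \frac{40531}{17273} = - \frac{668}{3379} + \frac{40531}{17273} = \frac{125415885}{58365467}$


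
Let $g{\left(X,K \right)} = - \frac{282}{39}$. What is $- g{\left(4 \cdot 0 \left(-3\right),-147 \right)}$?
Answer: $\frac{94}{13} \approx 7.2308$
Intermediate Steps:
$g{\left(X,K \right)} = - \frac{94}{13}$ ($g{\left(X,K \right)} = \left(-282\right) \frac{1}{39} = - \frac{94}{13}$)
$- g{\left(4 \cdot 0 \left(-3\right),-147 \right)} = \left(-1\right) \left(- \frac{94}{13}\right) = \frac{94}{13}$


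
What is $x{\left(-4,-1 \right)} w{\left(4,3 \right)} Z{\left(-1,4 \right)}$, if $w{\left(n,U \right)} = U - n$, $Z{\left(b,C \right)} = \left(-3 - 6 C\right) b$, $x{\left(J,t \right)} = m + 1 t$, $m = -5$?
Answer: $162$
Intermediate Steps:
$x{\left(J,t \right)} = -5 + t$ ($x{\left(J,t \right)} = -5 + 1 t = -5 + t$)
$Z{\left(b,C \right)} = b \left(-3 - 6 C\right)$ ($Z{\left(b,C \right)} = \left(-3 - 6 C\right) b = b \left(-3 - 6 C\right)$)
$x{\left(-4,-1 \right)} w{\left(4,3 \right)} Z{\left(-1,4 \right)} = \left(-5 - 1\right) \left(3 - 4\right) \left(\left(-3\right) \left(-1\right) \left(1 + 2 \cdot 4\right)\right) = - 6 \left(3 - 4\right) \left(\left(-3\right) \left(-1\right) \left(1 + 8\right)\right) = \left(-6\right) \left(-1\right) \left(\left(-3\right) \left(-1\right) 9\right) = 6 \cdot 27 = 162$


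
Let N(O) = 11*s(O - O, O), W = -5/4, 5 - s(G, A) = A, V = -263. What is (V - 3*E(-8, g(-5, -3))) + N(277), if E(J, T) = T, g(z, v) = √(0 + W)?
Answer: -3255 - 3*I*√5/2 ≈ -3255.0 - 3.3541*I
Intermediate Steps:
s(G, A) = 5 - A
W = -5/4 (W = -5*¼ = -5/4 ≈ -1.2500)
g(z, v) = I*√5/2 (g(z, v) = √(0 - 5/4) = √(-5/4) = I*√5/2)
N(O) = 55 - 11*O (N(O) = 11*(5 - O) = 55 - 11*O)
(V - 3*E(-8, g(-5, -3))) + N(277) = (-263 - 3*I*√5/2) + (55 - 11*277) = (-263 - 3*I*√5/2) + (55 - 3047) = (-263 - 3*I*√5/2) - 2992 = -3255 - 3*I*√5/2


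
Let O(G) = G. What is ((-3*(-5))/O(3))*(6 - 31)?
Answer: -125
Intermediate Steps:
((-3*(-5))/O(3))*(6 - 31) = (-3*(-5)/3)*(6 - 31) = (15*(⅓))*(-25) = 5*(-25) = -125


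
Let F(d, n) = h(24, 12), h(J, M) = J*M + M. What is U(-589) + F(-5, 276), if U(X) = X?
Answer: -289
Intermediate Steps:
h(J, M) = M + J*M
F(d, n) = 300 (F(d, n) = 12*(1 + 24) = 12*25 = 300)
U(-589) + F(-5, 276) = -589 + 300 = -289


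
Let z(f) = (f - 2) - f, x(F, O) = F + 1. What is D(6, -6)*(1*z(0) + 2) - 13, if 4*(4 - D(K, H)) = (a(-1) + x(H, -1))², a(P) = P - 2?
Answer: -13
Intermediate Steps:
x(F, O) = 1 + F
a(P) = -2 + P
z(f) = -2 (z(f) = (-2 + f) - f = -2)
D(K, H) = 4 - (-2 + H)²/4 (D(K, H) = 4 - ((-2 - 1) + (1 + H))²/4 = 4 - (-3 + (1 + H))²/4 = 4 - (-2 + H)²/4)
D(6, -6)*(1*z(0) + 2) - 13 = (4 - (-2 - 6)²/4)*(1*(-2) + 2) - 13 = (4 - ¼*(-8)²)*(-2 + 2) - 13 = (4 - ¼*64)*0 - 13 = (4 - 16)*0 - 13 = -12*0 - 13 = 0 - 13 = -13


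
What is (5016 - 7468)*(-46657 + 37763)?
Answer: 21808088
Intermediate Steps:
(5016 - 7468)*(-46657 + 37763) = -2452*(-8894) = 21808088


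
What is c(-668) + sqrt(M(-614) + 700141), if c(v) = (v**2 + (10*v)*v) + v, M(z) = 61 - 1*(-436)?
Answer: 4907796 + sqrt(700638) ≈ 4.9086e+6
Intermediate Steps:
M(z) = 497 (M(z) = 61 + 436 = 497)
c(v) = v + 11*v**2 (c(v) = (v**2 + 10*v**2) + v = 11*v**2 + v = v + 11*v**2)
c(-668) + sqrt(M(-614) + 700141) = -668*(1 + 11*(-668)) + sqrt(497 + 700141) = -668*(1 - 7348) + sqrt(700638) = -668*(-7347) + sqrt(700638) = 4907796 + sqrt(700638)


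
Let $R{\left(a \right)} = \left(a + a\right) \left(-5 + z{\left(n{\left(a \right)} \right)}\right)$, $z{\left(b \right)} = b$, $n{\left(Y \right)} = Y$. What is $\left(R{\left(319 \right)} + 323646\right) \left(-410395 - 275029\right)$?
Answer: $-359147096672$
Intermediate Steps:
$R{\left(a \right)} = 2 a \left(-5 + a\right)$ ($R{\left(a \right)} = \left(a + a\right) \left(-5 + a\right) = 2 a \left(-5 + a\right)$)
$\left(R{\left(319 \right)} + 323646\right) \left(-410395 - 275029\right) = \left(2 \cdot 319 \left(-5 + 319\right) + 323646\right) \left(-410395 - 275029\right) = \left(2 \cdot 319 \cdot 314 + 323646\right) \left(-685424\right) = \left(200332 + 323646\right) \left(-685424\right) = 523978 \left(-685424\right) = -359147096672$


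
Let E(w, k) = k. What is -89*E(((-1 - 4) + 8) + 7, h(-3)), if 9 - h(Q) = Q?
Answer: -1068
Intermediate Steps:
h(Q) = 9 - Q
-89*E(((-1 - 4) + 8) + 7, h(-3)) = -89*(9 - 1*(-3)) = -89*(9 + 3) = -89*12 = -1068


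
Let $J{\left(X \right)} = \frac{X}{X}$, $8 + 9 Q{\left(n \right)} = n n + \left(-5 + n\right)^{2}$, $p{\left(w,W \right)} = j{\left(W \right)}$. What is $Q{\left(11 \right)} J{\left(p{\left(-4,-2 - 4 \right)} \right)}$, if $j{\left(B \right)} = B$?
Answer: $\frac{149}{9} \approx 16.556$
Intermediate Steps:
$p{\left(w,W \right)} = W$
$Q{\left(n \right)} = - \frac{8}{9} + \frac{n^{2}}{9} + \frac{\left(-5 + n\right)^{2}}{9}$ ($Q{\left(n \right)} = - \frac{8}{9} + \frac{n n + \left(-5 + n\right)^{2}}{9} = - \frac{8}{9} + \frac{n^{2} + \left(-5 + n\right)^{2}}{9} = - \frac{8}{9} + \left(\frac{n^{2}}{9} + \frac{\left(-5 + n\right)^{2}}{9}\right) = - \frac{8}{9} + \frac{n^{2}}{9} + \frac{\left(-5 + n\right)^{2}}{9}$)
$J{\left(X \right)} = 1$
$Q{\left(11 \right)} J{\left(p{\left(-4,-2 - 4 \right)} \right)} = \left(- \frac{8}{9} + \frac{11^{2}}{9} + \frac{\left(-5 + 11\right)^{2}}{9}\right) 1 = \left(- \frac{8}{9} + \frac{1}{9} \cdot 121 + \frac{6^{2}}{9}\right) 1 = \left(- \frac{8}{9} + \frac{121}{9} + \frac{1}{9} \cdot 36\right) 1 = \left(- \frac{8}{9} + \frac{121}{9} + 4\right) 1 = \frac{149}{9} \cdot 1 = \frac{149}{9}$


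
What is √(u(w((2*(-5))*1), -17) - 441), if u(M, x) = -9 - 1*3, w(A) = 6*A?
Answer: I*√453 ≈ 21.284*I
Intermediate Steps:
u(M, x) = -12 (u(M, x) = -9 - 3 = -12)
√(u(w((2*(-5))*1), -17) - 441) = √(-12 - 441) = √(-453) = I*√453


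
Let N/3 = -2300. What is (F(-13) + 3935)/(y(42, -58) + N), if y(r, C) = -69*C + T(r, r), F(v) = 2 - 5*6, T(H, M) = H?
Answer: -3907/2856 ≈ -1.3680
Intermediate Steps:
N = -6900 (N = 3*(-2300) = -6900)
F(v) = -28 (F(v) = 2 - 30 = -28)
y(r, C) = r - 69*C (y(r, C) = -69*C + r = r - 69*C)
(F(-13) + 3935)/(y(42, -58) + N) = (-28 + 3935)/((42 - 69*(-58)) - 6900) = 3907/((42 + 4002) - 6900) = 3907/(4044 - 6900) = 3907/(-2856) = 3907*(-1/2856) = -3907/2856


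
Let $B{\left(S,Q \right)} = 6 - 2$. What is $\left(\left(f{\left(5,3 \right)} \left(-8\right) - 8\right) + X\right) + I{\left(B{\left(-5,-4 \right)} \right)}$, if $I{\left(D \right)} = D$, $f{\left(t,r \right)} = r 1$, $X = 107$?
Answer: $79$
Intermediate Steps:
$f{\left(t,r \right)} = r$
$B{\left(S,Q \right)} = 4$
$\left(\left(f{\left(5,3 \right)} \left(-8\right) - 8\right) + X\right) + I{\left(B{\left(-5,-4 \right)} \right)} = \left(\left(3 \left(-8\right) - 8\right) + 107\right) + 4 = \left(\left(-24 - 8\right) + 107\right) + 4 = \left(-32 + 107\right) + 4 = 75 + 4 = 79$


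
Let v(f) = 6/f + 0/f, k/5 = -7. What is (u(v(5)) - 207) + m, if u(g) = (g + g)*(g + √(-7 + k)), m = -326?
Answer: -13253/25 + 12*I*√42/5 ≈ -530.12 + 15.554*I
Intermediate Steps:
k = -35 (k = 5*(-7) = -35)
v(f) = 6/f (v(f) = 6/f + 0 = 6/f)
u(g) = 2*g*(g + I*√42) (u(g) = (g + g)*(g + √(-7 - 35)) = (2*g)*(g + √(-42)) = (2*g)*(g + I*√42) = 2*g*(g + I*√42))
(u(v(5)) - 207) + m = (2*(6/5)*(6/5 + I*√42) - 207) - 326 = ((72/25 + 12*I*√42/5) - 207) - 326 = (-5103/25 + 12*I*√42/5) - 326 = -13253/25 + 12*I*√42/5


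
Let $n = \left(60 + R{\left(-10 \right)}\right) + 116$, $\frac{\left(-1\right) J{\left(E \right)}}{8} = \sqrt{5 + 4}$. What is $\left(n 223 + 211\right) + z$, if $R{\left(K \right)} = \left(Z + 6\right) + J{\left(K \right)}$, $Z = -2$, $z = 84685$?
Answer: $119684$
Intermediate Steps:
$J{\left(E \right)} = -24$ ($J{\left(E \right)} = - 8 \sqrt{5 + 4} = - 8 \sqrt{9} = \left(-8\right) 3 = -24$)
$R{\left(K \right)} = -20$ ($R{\left(K \right)} = \left(-2 + 6\right) - 24 = 4 - 24 = -20$)
$n = 156$ ($n = \left(60 - 20\right) + 116 = 40 + 116 = 156$)
$\left(n 223 + 211\right) + z = \left(156 \cdot 223 + 211\right) + 84685 = \left(34788 + 211\right) + 84685 = 34999 + 84685 = 119684$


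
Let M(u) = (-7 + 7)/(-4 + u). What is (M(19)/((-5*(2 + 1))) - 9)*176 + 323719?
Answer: 322135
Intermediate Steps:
M(u) = 0 (M(u) = 0/(-4 + u) = 0)
(M(19)/((-5*(2 + 1))) - 9)*176 + 323719 = (0/((-5*(2 + 1))) - 9)*176 + 323719 = (0/((-5*3)) - 9)*176 + 323719 = (0/(-15) - 9)*176 + 323719 = (0*(-1/15) - 9)*176 + 323719 = (0 - 9)*176 + 323719 = -9*176 + 323719 = -1584 + 323719 = 322135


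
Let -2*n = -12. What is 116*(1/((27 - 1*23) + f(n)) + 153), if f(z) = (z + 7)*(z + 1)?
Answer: 1686176/95 ≈ 17749.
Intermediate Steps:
n = 6 (n = -½*(-12) = 6)
f(z) = (1 + z)*(7 + z) (f(z) = (7 + z)*(1 + z) = (1 + z)*(7 + z))
116*(1/((27 - 1*23) + f(n)) + 153) = 116*(1/((27 - 1*23) + (7 + 6² + 8*6)) + 153) = 116*(1/((27 - 23) + (7 + 36 + 48)) + 153) = 116*(1/(4 + 91) + 153) = 116*(1/95 + 153) = 116*(14536/95) = 1686176/95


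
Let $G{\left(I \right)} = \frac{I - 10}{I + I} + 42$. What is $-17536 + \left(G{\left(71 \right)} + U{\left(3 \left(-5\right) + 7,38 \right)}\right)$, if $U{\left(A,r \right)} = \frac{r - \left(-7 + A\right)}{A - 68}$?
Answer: $- \frac{94399069}{5396} \approx -17494.0$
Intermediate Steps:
$G{\left(I \right)} = 42 + \frac{-10 + I}{2 I}$ ($G{\left(I \right)} = \frac{-10 + I}{2 I} + 42 = 42 + \frac{-10 + I}{2 I}$)
$U{\left(A,r \right)} = \frac{7 + r - A}{-68 + A}$
$-17536 + \left(G{\left(71 \right)} + U{\left(3 \left(-5\right) + 7,38 \right)}\right) = -17536 + \left(\left(\frac{85}{2} - \frac{5}{71}\right) + \frac{7 + 38 - \left(3 \left(-5\right) + 7\right)}{-68 + \left(3 \left(-5\right) + 7\right)}\right) = -17536 + \left(\left(\frac{85}{2} - \frac{5}{71}\right) + \frac{7 + 38 - \left(-15 + 7\right)}{-68 + \left(-15 + 7\right)}\right) = -17536 + \left(\left(\frac{85}{2} - \frac{5}{71}\right) + \frac{7 + 38 - -8}{-68 - 8}\right) = -17536 + \left(\frac{6025}{142} + \frac{7 + 38 + 8}{-76}\right) = -17536 + \left(\frac{6025}{142} - \frac{53}{76}\right) = -17536 + \frac{225187}{5396} = - \frac{94399069}{5396}$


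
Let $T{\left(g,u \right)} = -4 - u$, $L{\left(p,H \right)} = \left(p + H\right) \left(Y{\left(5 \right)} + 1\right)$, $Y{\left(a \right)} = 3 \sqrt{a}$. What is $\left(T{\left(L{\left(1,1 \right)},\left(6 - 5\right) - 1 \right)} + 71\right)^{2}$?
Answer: $4489$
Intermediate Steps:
$L{\left(p,H \right)} = \left(1 + 3 \sqrt{5}\right) \left(H + p\right)$ ($L{\left(p,H \right)} = \left(p + H\right) \left(3 \sqrt{5} + 1\right) = \left(H + p\right) \left(1 + 3 \sqrt{5}\right) = \left(1 + 3 \sqrt{5}\right) \left(H + p\right)$)
$\left(T{\left(L{\left(1,1 \right)},\left(6 - 5\right) - 1 \right)} + 71\right)^{2} = \left(\left(-4 - \left(\left(6 - 5\right) - 1\right)\right) + 71\right)^{2} = \left(\left(-4 - \left(1 - 1\right)\right) + 71\right)^{2} = \left(\left(-4 - 0\right) + 71\right)^{2} = \left(\left(-4 + 0\right) + 71\right)^{2} = \left(-4 + 71\right)^{2} = 67^{2} = 4489$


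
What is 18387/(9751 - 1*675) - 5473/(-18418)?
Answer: 194162357/83580884 ≈ 2.3230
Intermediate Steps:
18387/(9751 - 1*675) - 5473/(-18418) = 18387/(9751 - 675) - 5473*(-1/18418) = 18387/9076 + 5473/18418 = 194162357/83580884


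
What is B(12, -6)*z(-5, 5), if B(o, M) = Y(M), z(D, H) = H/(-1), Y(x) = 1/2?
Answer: -5/2 ≈ -2.5000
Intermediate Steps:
Y(x) = 1/2
z(D, H) = -H (z(D, H) = H*(-1) = -H)
B(o, M) = 1/2
B(12, -6)*z(-5, 5) = (-1*5)/2 = (1/2)*(-5) = -5/2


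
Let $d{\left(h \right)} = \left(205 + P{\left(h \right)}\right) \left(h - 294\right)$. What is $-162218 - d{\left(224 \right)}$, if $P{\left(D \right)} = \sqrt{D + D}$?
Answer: $-147868 + 560 \sqrt{7} \approx -1.4639 \cdot 10^{5}$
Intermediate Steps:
$P{\left(D \right)} = \sqrt{2} \sqrt{D}$ ($P{\left(D \right)} = \sqrt{2 D} = \sqrt{2} \sqrt{D}$)
$d{\left(h \right)} = \left(-294 + h\right) \left(205 + \sqrt{2} \sqrt{h}\right)$ ($d{\left(h \right)} = \left(205 + \sqrt{2} \sqrt{h}\right) \left(h - 294\right) = \left(205 + \sqrt{2} \sqrt{h}\right) \left(-294 + h\right) = \left(-294 + h\right) \left(205 + \sqrt{2} \sqrt{h}\right)$)
$-162218 - d{\left(224 \right)} = -162218 - \left(-60270 + 205 \cdot 224 + \sqrt{2} \cdot 224^{\frac{3}{2}} - 294 \sqrt{2} \sqrt{224}\right) = -162218 - \left(-60270 + 45920 + \sqrt{2} \cdot 896 \sqrt{14} - 294 \sqrt{2} \cdot 4 \sqrt{14}\right) = -162218 - \left(-60270 + 45920 + 1792 \sqrt{7} - 2352 \sqrt{7}\right) = -162218 - \left(-14350 - 560 \sqrt{7}\right) = -162218 + \left(14350 + 560 \sqrt{7}\right) = -147868 + 560 \sqrt{7}$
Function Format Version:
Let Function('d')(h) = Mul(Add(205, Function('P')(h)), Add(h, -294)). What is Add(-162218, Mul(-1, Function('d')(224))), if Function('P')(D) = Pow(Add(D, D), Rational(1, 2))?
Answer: Add(-147868, Mul(560, Pow(7, Rational(1, 2)))) ≈ -1.4639e+5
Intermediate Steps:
Function('P')(D) = Mul(Pow(2, Rational(1, 2)), Pow(D, Rational(1, 2))) (Function('P')(D) = Pow(Mul(2, D), Rational(1, 2)) = Mul(Pow(2, Rational(1, 2)), Pow(D, Rational(1, 2))))
Function('d')(h) = Mul(Add(-294, h), Add(205, Mul(Pow(2, Rational(1, 2)), Pow(h, Rational(1, 2))))) (Function('d')(h) = Mul(Add(205, Mul(Pow(2, Rational(1, 2)), Pow(h, Rational(1, 2)))), Add(h, -294)) = Mul(Add(205, Mul(Pow(2, Rational(1, 2)), Pow(h, Rational(1, 2)))), Add(-294, h)) = Mul(Add(-294, h), Add(205, Mul(Pow(2, Rational(1, 2)), Pow(h, Rational(1, 2))))))
Add(-162218, Mul(-1, Function('d')(224))) = Add(-162218, Mul(-1, Add(-60270, Mul(205, 224), Mul(Pow(2, Rational(1, 2)), Pow(224, Rational(3, 2))), Mul(-294, Pow(2, Rational(1, 2)), Pow(224, Rational(1, 2)))))) = Add(-162218, Mul(-1, Add(-60270, 45920, Mul(Pow(2, Rational(1, 2)), Mul(896, Pow(14, Rational(1, 2)))), Mul(-294, Pow(2, Rational(1, 2)), Mul(4, Pow(14, Rational(1, 2))))))) = Add(-162218, Mul(-1, Add(-60270, 45920, Mul(1792, Pow(7, Rational(1, 2))), Mul(-2352, Pow(7, Rational(1, 2)))))) = Add(-162218, Mul(-1, Add(-14350, Mul(-560, Pow(7, Rational(1, 2)))))) = Add(-162218, Add(14350, Mul(560, Pow(7, Rational(1, 2))))) = Add(-147868, Mul(560, Pow(7, Rational(1, 2))))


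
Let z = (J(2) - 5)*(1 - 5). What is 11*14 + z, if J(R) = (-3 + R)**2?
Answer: 170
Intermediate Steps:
z = 16 (z = ((-3 + 2)**2 - 5)*(1 - 5) = ((-1)**2 - 5)*(-4) = (1 - 5)*(-4) = -4*(-4) = 16)
11*14 + z = 11*14 + 16 = 154 + 16 = 170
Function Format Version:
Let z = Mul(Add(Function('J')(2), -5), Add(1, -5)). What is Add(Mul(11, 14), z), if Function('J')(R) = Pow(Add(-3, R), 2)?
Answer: 170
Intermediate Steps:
z = 16 (z = Mul(Add(Pow(Add(-3, 2), 2), -5), Add(1, -5)) = Mul(Add(Pow(-1, 2), -5), -4) = Mul(Add(1, -5), -4) = Mul(-4, -4) = 16)
Add(Mul(11, 14), z) = Add(Mul(11, 14), 16) = Add(154, 16) = 170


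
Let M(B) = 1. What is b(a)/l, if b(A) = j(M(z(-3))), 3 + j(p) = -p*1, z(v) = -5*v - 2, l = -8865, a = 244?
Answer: 4/8865 ≈ 0.00045121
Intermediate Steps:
z(v) = -2 - 5*v
j(p) = -3 - p (j(p) = -3 - p*1 = -3 - p)
b(A) = -4 (b(A) = -3 - 1*1 = -3 - 1 = -4)
b(a)/l = -4/(-8865) = -4*(-1/8865) = 4/8865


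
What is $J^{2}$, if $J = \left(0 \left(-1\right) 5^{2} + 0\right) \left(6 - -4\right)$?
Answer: $0$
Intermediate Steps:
$J = 0$ ($J = \left(0 \cdot 25 + 0\right) \left(6 + 4\right) = \left(0 + 0\right) 10 = 0 \cdot 10 = 0$)
$J^{2} = 0^{2} = 0$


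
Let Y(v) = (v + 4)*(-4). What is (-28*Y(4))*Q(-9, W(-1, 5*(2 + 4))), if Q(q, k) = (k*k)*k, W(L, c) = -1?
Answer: -896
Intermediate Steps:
Y(v) = -16 - 4*v (Y(v) = (4 + v)*(-4) = -16 - 4*v)
Q(q, k) = k³ (Q(q, k) = k²*k = k³)
(-28*Y(4))*Q(-9, W(-1, 5*(2 + 4))) = -28*(-16 - 4*4)*(-1)³ = -28*(-16 - 16)*(-1) = -28*(-32)*(-1) = 896*(-1) = -896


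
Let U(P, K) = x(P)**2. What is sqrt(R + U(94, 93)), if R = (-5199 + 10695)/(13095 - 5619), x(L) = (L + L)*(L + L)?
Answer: sqrt(484850101238678)/623 ≈ 35344.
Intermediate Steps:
x(L) = 4*L**2 (x(L) = (2*L)*(2*L) = 4*L**2)
U(P, K) = 16*P**4 (U(P, K) = (4*P**2)**2 = 16*P**4)
R = 458/623 (R = 5496/7476 = 5496*(1/7476) = 458/623 ≈ 0.73515)
sqrt(R + U(94, 93)) = sqrt(458/623 + 16*94**4) = sqrt(458/623 + 16*78074896) = sqrt(458/623 + 1249198336) = sqrt(778250563786/623) = sqrt(484850101238678)/623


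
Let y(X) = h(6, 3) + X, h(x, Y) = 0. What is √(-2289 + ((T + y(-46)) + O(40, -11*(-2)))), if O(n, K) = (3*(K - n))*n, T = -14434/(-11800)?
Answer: I*√1564283697/590 ≈ 67.036*I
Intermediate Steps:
y(X) = X (y(X) = 0 + X = X)
T = 7217/5900 (T = -14434*(-1/11800) = 7217/5900 ≈ 1.2232)
O(n, K) = n*(-3*n + 3*K) (O(n, K) = (-3*n + 3*K)*n = n*(-3*n + 3*K))
√(-2289 + ((T + y(-46)) + O(40, -11*(-2)))) = √(-2289 + ((7217/5900 - 46) + 3*40*(-11*(-2) - 1*40))) = √(-2289 + (-264183/5900 + 3*40*(22 - 40))) = √(-2289 + (-264183/5900 + 3*40*(-18))) = √(-2289 + (-264183/5900 - 2160)) = √(-2289 - 13008183/5900) = √(-26513283/5900) = I*√1564283697/590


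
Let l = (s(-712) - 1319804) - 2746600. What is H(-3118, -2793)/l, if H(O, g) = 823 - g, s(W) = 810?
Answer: -1808/2032797 ≈ -0.00088941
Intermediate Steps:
l = -4065594 (l = (810 - 1319804) - 2746600 = -1318994 - 2746600 = -4065594)
H(-3118, -2793)/l = (823 - 1*(-2793))/(-4065594) = (823 + 2793)*(-1/4065594) = 3616*(-1/4065594) = -1808/2032797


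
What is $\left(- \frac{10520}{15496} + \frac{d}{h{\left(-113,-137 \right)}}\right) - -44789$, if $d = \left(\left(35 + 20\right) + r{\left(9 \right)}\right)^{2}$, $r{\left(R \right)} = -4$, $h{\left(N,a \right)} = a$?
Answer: $\frac{11880393849}{265369} \approx 44769.0$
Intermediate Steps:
$d = 2601$ ($d = \left(\left(35 + 20\right) - 4\right)^{2} = \left(55 - 4\right)^{2} = 51^{2} = 2601$)
$\left(- \frac{10520}{15496} + \frac{d}{h{\left(-113,-137 \right)}}\right) - -44789 = \left(- \frac{10520}{15496} + \frac{2601}{-137}\right) - -44789 = \left(\left(-10520\right) \frac{1}{15496} + 2601 \left(- \frac{1}{137}\right)\right) + 44789 = \left(- \frac{1315}{1937} - \frac{2601}{137}\right) + 44789 = - \frac{5218292}{265369} + 44789 = \frac{11880393849}{265369}$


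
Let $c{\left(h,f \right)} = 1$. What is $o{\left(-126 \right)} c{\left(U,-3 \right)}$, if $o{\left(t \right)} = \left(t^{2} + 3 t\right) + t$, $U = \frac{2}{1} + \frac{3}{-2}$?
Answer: $15372$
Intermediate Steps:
$U = \frac{1}{2}$ ($U = 2 \cdot 1 + 3 \left(- \frac{1}{2}\right) = 2 - \frac{3}{2} = \frac{1}{2} \approx 0.5$)
$o{\left(t \right)} = t^{2} + 4 t$
$o{\left(-126 \right)} c{\left(U,-3 \right)} = - 126 \left(4 - 126\right) 1 = \left(-126\right) \left(-122\right) 1 = 15372 \cdot 1 = 15372$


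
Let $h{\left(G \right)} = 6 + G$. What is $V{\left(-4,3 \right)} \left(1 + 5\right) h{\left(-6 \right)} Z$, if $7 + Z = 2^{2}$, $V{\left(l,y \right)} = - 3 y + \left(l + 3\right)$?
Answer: $0$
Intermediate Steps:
$V{\left(l,y \right)} = 3 + l - 3 y$ ($V{\left(l,y \right)} = - 3 y + \left(3 + l\right) = 3 + l - 3 y$)
$Z = -3$ ($Z = -7 + 2^{2} = -7 + 4 = -3$)
$V{\left(-4,3 \right)} \left(1 + 5\right) h{\left(-6 \right)} Z = \left(3 - 4 - 9\right) \left(1 + 5\right) \left(6 - 6\right) \left(-3\right) = \left(3 - 4 - 9\right) 6 \cdot 0 \left(-3\right) = \left(-10\right) 6 \cdot 0 \left(-3\right) = \left(-60\right) 0 \left(-3\right) = 0 \left(-3\right) = 0$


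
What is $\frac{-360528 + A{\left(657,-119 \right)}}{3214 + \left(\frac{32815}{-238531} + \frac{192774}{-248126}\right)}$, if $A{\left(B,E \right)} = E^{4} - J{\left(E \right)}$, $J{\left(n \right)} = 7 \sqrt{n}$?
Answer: $\frac{5923705487359850029}{95084426435100} - \frac{207150100171 i \sqrt{119}}{95084426435100} \approx 62299.0 - 0.023766 i$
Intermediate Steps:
$A{\left(B,E \right)} = E^{4} - 7 \sqrt{E}$
$\frac{-360528 + A{\left(657,-119 \right)}}{3214 + \left(\frac{32815}{-238531} + \frac{192774}{-248126}\right)} = \frac{-360528 + \left(\left(-119\right)^{4} - 7 \sqrt{-119}\right)}{3214 + \left(\frac{32815}{-238531} + \frac{192774}{-248126}\right)} = \frac{-360528 + \left(200533921 - 7 i \sqrt{119}\right)}{3214 + \left(32815 \left(- \frac{1}{238531}\right) + 192774 \left(- \frac{1}{248126}\right)\right)} = \frac{-360528 + \left(200533921 - 7 i \sqrt{119}\right)}{3214 - \frac{27062414842}{29592871453}} = \frac{200173393 - 7 i \sqrt{119}}{3214 - \frac{27062414842}{29592871453}} = \frac{200173393 - 7 i \sqrt{119}}{\frac{95084426435100}{29592871453}} = \left(200173393 - 7 i \sqrt{119}\right) \frac{29592871453}{95084426435100} = \frac{5923705487359850029}{95084426435100} - \frac{207150100171 i \sqrt{119}}{95084426435100}$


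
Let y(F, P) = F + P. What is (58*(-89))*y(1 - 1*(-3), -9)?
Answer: 25810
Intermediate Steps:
(58*(-89))*y(1 - 1*(-3), -9) = (58*(-89))*((1 - 1*(-3)) - 9) = -5162*((1 + 3) - 9) = -5162*(4 - 9) = -5162*(-5) = 25810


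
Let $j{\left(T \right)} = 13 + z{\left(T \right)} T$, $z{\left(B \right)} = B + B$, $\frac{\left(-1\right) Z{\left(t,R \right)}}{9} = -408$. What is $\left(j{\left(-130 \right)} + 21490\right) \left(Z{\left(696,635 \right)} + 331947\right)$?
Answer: $18560737557$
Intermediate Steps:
$Z{\left(t,R \right)} = 3672$ ($Z{\left(t,R \right)} = \left(-9\right) \left(-408\right) = 3672$)
$z{\left(B \right)} = 2 B$
$j{\left(T \right)} = 13 + 2 T^{2}$ ($j{\left(T \right)} = 13 + 2 T T = 13 + 2 T^{2}$)
$\left(j{\left(-130 \right)} + 21490\right) \left(Z{\left(696,635 \right)} + 331947\right) = \left(\left(13 + 2 \left(-130\right)^{2}\right) + 21490\right) \left(3672 + 331947\right) = \left(\left(13 + 2 \cdot 16900\right) + 21490\right) 335619 = \left(\left(13 + 33800\right) + 21490\right) 335619 = \left(33813 + 21490\right) 335619 = 55303 \cdot 335619 = 18560737557$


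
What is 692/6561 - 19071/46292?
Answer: -571109/1863324 ≈ -0.30650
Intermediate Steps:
692/6561 - 19071/46292 = 692*(1/6561) - 19071*1/46292 = 692/6561 - 117/284 = -571109/1863324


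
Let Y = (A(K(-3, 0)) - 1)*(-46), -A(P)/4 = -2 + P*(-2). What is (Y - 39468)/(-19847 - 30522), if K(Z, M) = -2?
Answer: 39054/50369 ≈ 0.77536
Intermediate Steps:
A(P) = 8 + 8*P (A(P) = -4*(-2 + P*(-2)) = -4*(-2 - 2*P) = 8 + 8*P)
Y = 414 (Y = ((8 + 8*(-2)) - 1)*(-46) = ((8 - 16) - 1)*(-46) = (-8 - 1)*(-46) = -9*(-46) = 414)
(Y - 39468)/(-19847 - 30522) = (414 - 39468)/(-19847 - 30522) = -39054/(-50369) = -39054*(-1/50369) = 39054/50369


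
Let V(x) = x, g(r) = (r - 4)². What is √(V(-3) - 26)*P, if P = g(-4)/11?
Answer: 64*I*√29/11 ≈ 31.332*I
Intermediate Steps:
g(r) = (-4 + r)²
P = 64/11 (P = (-4 - 4)²/11 = (-8)²*(1/11) = 64*(1/11) = 64/11 ≈ 5.8182)
√(V(-3) - 26)*P = √(-3 - 26)*(64/11) = √(-29)*(64/11) = (I*√29)*(64/11) = 64*I*√29/11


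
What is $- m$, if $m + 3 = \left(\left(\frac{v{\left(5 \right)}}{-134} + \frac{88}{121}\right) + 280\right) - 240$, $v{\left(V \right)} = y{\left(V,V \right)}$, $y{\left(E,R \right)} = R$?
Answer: $- \frac{55555}{1474} \approx -37.69$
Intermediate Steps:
$v{\left(V \right)} = V$
$m = \frac{55555}{1474}$ ($m = -3 + \left(\left(\left(\frac{5}{-134} + \frac{88}{121}\right) + 280\right) - 240\right) = -3 + \left(\left(\left(5 \left(- \frac{1}{134}\right) + 88 \cdot \frac{1}{121}\right) + 280\right) - 240\right) = -3 + \left(\left(\left(- \frac{5}{134} + \frac{8}{11}\right) + 280\right) - 240\right) = -3 + \left(\left(\frac{1017}{1474} + 280\right) - 240\right) = -3 + \left(\frac{413737}{1474} - 240\right) = -3 + \frac{59977}{1474} = \frac{55555}{1474} \approx 37.69$)
$- m = \left(-1\right) \frac{55555}{1474} = - \frac{55555}{1474}$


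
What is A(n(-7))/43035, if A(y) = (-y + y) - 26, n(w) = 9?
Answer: -26/43035 ≈ -0.00060416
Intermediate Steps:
A(y) = -26 (A(y) = 0 - 26 = -26)
A(n(-7))/43035 = -26/43035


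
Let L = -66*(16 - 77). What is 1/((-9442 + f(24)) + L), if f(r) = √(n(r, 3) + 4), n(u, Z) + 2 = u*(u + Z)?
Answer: -2708/14666203 - 5*√26/29332406 ≈ -0.00018551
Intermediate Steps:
n(u, Z) = -2 + u*(Z + u) (n(u, Z) = -2 + u*(u + Z) = -2 + u*(Z + u))
L = 4026 (L = -66*(-61) = 4026)
f(r) = √(2 + r² + 3*r) (f(r) = √((-2 + r² + 3*r) + 4) = √(2 + r² + 3*r))
1/((-9442 + f(24)) + L) = 1/((-9442 + √(2 + 24² + 3*24)) + 4026) = 1/((-9442 + √(2 + 576 + 72)) + 4026) = 1/((-9442 + √650) + 4026) = 1/((-9442 + 5*√26) + 4026) = 1/(-5416 + 5*√26)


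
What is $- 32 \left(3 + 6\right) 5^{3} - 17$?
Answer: $-36017$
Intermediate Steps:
$- 32 \left(3 + 6\right) 5^{3} - 17 = - 32 \cdot 9 \cdot 125 - 17 = \left(-32\right) 1125 - 17 = -36000 - 17 = -36017$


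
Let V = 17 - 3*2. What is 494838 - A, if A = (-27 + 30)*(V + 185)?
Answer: 494250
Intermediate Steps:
V = 11 (V = 17 - 1*6 = 17 - 6 = 11)
A = 588 (A = (-27 + 30)*(11 + 185) = 3*196 = 588)
494838 - A = 494838 - 1*588 = 494838 - 588 = 494250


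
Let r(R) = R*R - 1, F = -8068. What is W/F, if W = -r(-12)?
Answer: 143/8068 ≈ 0.017724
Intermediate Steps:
r(R) = -1 + R² (r(R) = R² - 1 = -1 + R²)
W = -143 (W = -(-1 + (-12)²) = -(-1 + 144) = -1*143 = -143)
W/F = -143/(-8068) = -143*(-1/8068) = 143/8068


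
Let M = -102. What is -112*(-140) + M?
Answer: 15578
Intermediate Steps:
-112*(-140) + M = -112*(-140) - 102 = 15680 - 102 = 15578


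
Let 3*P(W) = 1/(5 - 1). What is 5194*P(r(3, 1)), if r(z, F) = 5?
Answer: 2597/6 ≈ 432.83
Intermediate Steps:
P(W) = 1/12 (P(W) = 1/(3*(5 - 1)) = (⅓)/4 = (⅓)*(¼) = 1/12)
5194*P(r(3, 1)) = 5194*(1/12) = 2597/6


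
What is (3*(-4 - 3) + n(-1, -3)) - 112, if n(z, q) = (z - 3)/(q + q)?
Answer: -397/3 ≈ -132.33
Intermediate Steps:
n(z, q) = (-3 + z)/(2*q) (n(z, q) = (-3 + z)/((2*q)) = (-3 + z)*(1/(2*q)) = (-3 + z)/(2*q))
(3*(-4 - 3) + n(-1, -3)) - 112 = (3*(-4 - 3) + (½)*(-3 - 1)/(-3)) - 112 = (3*(-7) + (½)*(-⅓)*(-4)) - 112 = (-21 + ⅔) - 112 = -61/3 - 112 = -397/3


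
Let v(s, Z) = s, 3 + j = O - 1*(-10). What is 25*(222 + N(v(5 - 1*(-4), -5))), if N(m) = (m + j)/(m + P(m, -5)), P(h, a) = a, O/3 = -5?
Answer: 22225/4 ≈ 5556.3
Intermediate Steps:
O = -15 (O = 3*(-5) = -15)
j = -8 (j = -3 + (-15 - 1*(-10)) = -3 + (-15 + 10) = -3 - 5 = -8)
N(m) = (-8 + m)/(-5 + m) (N(m) = (m - 8)/(m - 5) = (-8 + m)/(-5 + m))
25*(222 + N(v(5 - 1*(-4), -5))) = 25*(222 + (-8 + (5 - 1*(-4)))/(-5 + (5 - 1*(-4)))) = 25*(222 + (-8 + (5 + 4))/(-5 + (5 + 4))) = 25*(222 + (-8 + 9)/(-5 + 9)) = 25*(222 + 1/4) = 25*(889/4) = 22225/4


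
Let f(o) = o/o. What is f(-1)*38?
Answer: 38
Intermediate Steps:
f(o) = 1
f(-1)*38 = 1*38 = 38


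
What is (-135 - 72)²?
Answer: 42849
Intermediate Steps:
(-135 - 72)² = (-207)² = 42849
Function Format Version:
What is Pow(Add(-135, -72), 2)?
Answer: 42849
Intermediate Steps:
Pow(Add(-135, -72), 2) = Pow(-207, 2) = 42849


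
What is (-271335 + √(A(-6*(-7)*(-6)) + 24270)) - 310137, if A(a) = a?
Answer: -581472 + √24018 ≈ -5.8132e+5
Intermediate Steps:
(-271335 + √(A(-6*(-7)*(-6)) + 24270)) - 310137 = (-271335 + √(-6*(-7)*(-6) + 24270)) - 310137 = (-271335 + √(42*(-6) + 24270)) - 310137 = (-271335 + √(-252 + 24270)) - 310137 = (-271335 + √24018) - 310137 = -581472 + √24018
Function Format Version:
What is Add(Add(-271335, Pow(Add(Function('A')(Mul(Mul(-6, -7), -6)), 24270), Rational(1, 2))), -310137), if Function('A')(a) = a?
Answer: Add(-581472, Pow(24018, Rational(1, 2))) ≈ -5.8132e+5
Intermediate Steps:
Add(Add(-271335, Pow(Add(Function('A')(Mul(Mul(-6, -7), -6)), 24270), Rational(1, 2))), -310137) = Add(Add(-271335, Pow(Add(Mul(Mul(-6, -7), -6), 24270), Rational(1, 2))), -310137) = Add(Add(-271335, Pow(Add(Mul(42, -6), 24270), Rational(1, 2))), -310137) = Add(Add(-271335, Pow(Add(-252, 24270), Rational(1, 2))), -310137) = Add(Add(-271335, Pow(24018, Rational(1, 2))), -310137) = Add(-581472, Pow(24018, Rational(1, 2)))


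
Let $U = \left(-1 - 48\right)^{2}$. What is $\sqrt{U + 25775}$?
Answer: $4 \sqrt{1761} \approx 167.86$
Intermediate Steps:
$U = 2401$ ($U = \left(-49\right)^{2} = 2401$)
$\sqrt{U + 25775} = \sqrt{2401 + 25775} = \sqrt{28176} = 4 \sqrt{1761}$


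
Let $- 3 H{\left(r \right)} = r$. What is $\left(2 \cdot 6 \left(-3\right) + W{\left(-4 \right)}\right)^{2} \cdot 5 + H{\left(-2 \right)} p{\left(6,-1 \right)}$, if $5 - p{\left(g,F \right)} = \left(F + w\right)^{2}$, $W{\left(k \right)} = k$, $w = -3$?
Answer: $\frac{23978}{3} \approx 7992.7$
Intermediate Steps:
$H{\left(r \right)} = - \frac{r}{3}$
$p{\left(g,F \right)} = 5 - \left(-3 + F\right)^{2}$ ($p{\left(g,F \right)} = 5 - \left(F - 3\right)^{2} = 5 - \left(-3 + F\right)^{2}$)
$\left(2 \cdot 6 \left(-3\right) + W{\left(-4 \right)}\right)^{2} \cdot 5 + H{\left(-2 \right)} p{\left(6,-1 \right)} = \left(2 \cdot 6 \left(-3\right) - 4\right)^{2} \cdot 5 + \left(- \frac{1}{3}\right) \left(-2\right) \left(5 - \left(-3 - 1\right)^{2}\right) = \left(12 \left(-3\right) - 4\right)^{2} \cdot 5 + \frac{2 \left(5 - \left(-4\right)^{2}\right)}{3} = \left(-36 - 4\right)^{2} \cdot 5 + \frac{2 \left(5 - 16\right)}{3} = \left(-40\right)^{2} \cdot 5 + \frac{2 \left(5 - 16\right)}{3} = 1600 \cdot 5 + \frac{2}{3} \left(-11\right) = 8000 - \frac{22}{3} = \frac{23978}{3}$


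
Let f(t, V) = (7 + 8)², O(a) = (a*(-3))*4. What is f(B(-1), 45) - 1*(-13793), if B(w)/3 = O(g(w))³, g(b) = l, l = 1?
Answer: 14018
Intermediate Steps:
g(b) = 1
O(a) = -12*a (O(a) = -3*a*4 = -12*a)
B(w) = -5184 (B(w) = 3*(-12*1)³ = 3*(-12)³ = 3*(-1728) = -5184)
f(t, V) = 225 (f(t, V) = 15² = 225)
f(B(-1), 45) - 1*(-13793) = 225 - 1*(-13793) = 225 + 13793 = 14018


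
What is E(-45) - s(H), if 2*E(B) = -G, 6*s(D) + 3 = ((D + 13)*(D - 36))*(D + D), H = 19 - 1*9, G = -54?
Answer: 12125/6 ≈ 2020.8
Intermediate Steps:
H = 10 (H = 19 - 9 = 10)
s(D) = -½ + D*(-36 + D)*(13 + D)/3 (s(D) = -½ + (((D + 13)*(D - 36))*(D + D))/6 = -½ + (((13 + D)*(-36 + D))*(2*D))/6 = -½ + (((-36 + D)*(13 + D))*(2*D))/6 = -½ + (2*D*(-36 + D)*(13 + D))/6 = -½ + D*(-36 + D)*(13 + D)/3)
E(B) = 27 (E(B) = (-1*(-54))/2 = (½)*54 = 27)
E(-45) - s(H) = 27 - (-½ - 156*10 - 23/3*10² + (⅓)*10³) = 27 - (-½ - 1560 - 23/3*100 + (⅓)*1000) = 27 - (-½ - 1560 - 2300/3 + 1000/3) = 27 - 1*(-11963/6) = 27 + 11963/6 = 12125/6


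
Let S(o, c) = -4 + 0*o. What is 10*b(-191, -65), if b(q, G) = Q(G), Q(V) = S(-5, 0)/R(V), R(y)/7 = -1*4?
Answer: 10/7 ≈ 1.4286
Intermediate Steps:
R(y) = -28 (R(y) = 7*(-1*4) = 7*(-4) = -28)
S(o, c) = -4 (S(o, c) = -4 + 0 = -4)
Q(V) = ⅐ (Q(V) = -4/(-28) = -4*(-1/28) = ⅐)
b(q, G) = ⅐
10*b(-191, -65) = 10*(⅐) = 10/7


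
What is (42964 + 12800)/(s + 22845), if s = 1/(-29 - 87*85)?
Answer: 413991936/169601279 ≈ 2.4410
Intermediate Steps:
s = -1/7424 (s = 1/(-29 - 7395) = 1/(-7424) = -1/7424 ≈ -0.00013470)
(42964 + 12800)/(s + 22845) = (42964 + 12800)/(-1/7424 + 22845) = 55764/(169601279/7424) = 55764*(7424/169601279) = 413991936/169601279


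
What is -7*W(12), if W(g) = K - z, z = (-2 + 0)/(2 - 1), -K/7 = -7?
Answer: -357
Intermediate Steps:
K = 49 (K = -7*(-7) = 49)
z = -2 (z = -2/1 = -2*1 = -2)
W(g) = 51 (W(g) = 49 - 1*(-2) = 49 + 2 = 51)
-7*W(12) = -7*51 = -357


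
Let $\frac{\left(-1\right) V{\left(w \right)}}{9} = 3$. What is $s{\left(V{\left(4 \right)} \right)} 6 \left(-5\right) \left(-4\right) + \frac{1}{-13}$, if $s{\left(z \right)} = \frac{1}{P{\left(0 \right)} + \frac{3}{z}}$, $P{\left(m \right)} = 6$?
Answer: $\frac{13987}{689} \approx 20.3$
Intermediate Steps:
$V{\left(w \right)} = -27$ ($V{\left(w \right)} = \left(-9\right) 3 = -27$)
$s{\left(z \right)} = \frac{1}{6 + \frac{3}{z}}$
$s{\left(V{\left(4 \right)} \right)} 6 \left(-5\right) \left(-4\right) + \frac{1}{-13} = \frac{1}{3} \left(-27\right) \frac{1}{1 + 2 \left(-27\right)} 6 \left(-5\right) \left(-4\right) + \frac{1}{-13} = \frac{1}{3} \left(-27\right) \frac{1}{1 - 54} \left(\left(-30\right) \left(-4\right)\right) - \frac{1}{13} = \frac{1}{3} \left(-27\right) \frac{1}{-53} \cdot 120 - \frac{1}{13} = \frac{1}{3} \left(-27\right) \left(- \frac{1}{53}\right) 120 - \frac{1}{13} = \frac{9}{53} \cdot 120 - \frac{1}{13} = \frac{1080}{53} - \frac{1}{13} = \frac{13987}{689}$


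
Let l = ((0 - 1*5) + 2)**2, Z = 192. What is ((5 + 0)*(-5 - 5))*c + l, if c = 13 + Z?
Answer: -10241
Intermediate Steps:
c = 205 (c = 13 + 192 = 205)
l = 9 (l = ((0 - 5) + 2)**2 = (-5 + 2)**2 = (-3)**2 = 9)
((5 + 0)*(-5 - 5))*c + l = ((5 + 0)*(-5 - 5))*205 + 9 = (5*(-10))*205 + 9 = -50*205 + 9 = -10250 + 9 = -10241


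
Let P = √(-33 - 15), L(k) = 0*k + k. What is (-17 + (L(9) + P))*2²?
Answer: -32 + 16*I*√3 ≈ -32.0 + 27.713*I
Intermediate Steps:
L(k) = k (L(k) = 0 + k = k)
P = 4*I*√3 (P = √(-48) = 4*I*√3 ≈ 6.9282*I)
(-17 + (L(9) + P))*2² = (-17 + (9 + 4*I*√3))*2² = (-8 + 4*I*√3)*4 = -32 + 16*I*√3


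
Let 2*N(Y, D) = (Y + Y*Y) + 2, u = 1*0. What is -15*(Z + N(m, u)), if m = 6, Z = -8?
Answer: -210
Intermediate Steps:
u = 0
N(Y, D) = 1 + Y/2 + Y**2/2 (N(Y, D) = ((Y + Y*Y) + 2)/2 = ((Y + Y**2) + 2)/2 = (2 + Y + Y**2)/2 = 1 + Y/2 + Y**2/2)
-15*(Z + N(m, u)) = -15*(-8 + (1 + (1/2)*6 + (1/2)*6**2)) = -15*(-8 + (1 + 3 + (1/2)*36)) = -15*(-8 + (1 + 3 + 18)) = -15*(-8 + 22) = -15*14 = -210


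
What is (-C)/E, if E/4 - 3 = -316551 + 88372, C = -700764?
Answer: -175191/228176 ≈ -0.76779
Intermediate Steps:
E = -912704 (E = 12 + 4*(-316551 + 88372) = 12 + 4*(-228179) = 12 - 912716 = -912704)
(-C)/E = -1*(-700764)/(-912704) = 700764*(-1/912704) = -175191/228176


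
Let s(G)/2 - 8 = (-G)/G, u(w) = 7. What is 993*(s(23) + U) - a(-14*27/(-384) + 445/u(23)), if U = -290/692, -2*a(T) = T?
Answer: 2095419269/155008 ≈ 13518.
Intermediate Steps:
a(T) = -T/2
s(G) = 14 (s(G) = 16 + 2*((-G)/G) = 16 + 2*(-1) = 16 - 2 = 14)
U = -145/346 (U = -290*1/692 = -145/346 ≈ -0.41908)
993*(s(23) + U) - a(-14*27/(-384) + 445/u(23)) = 993*(14 - 145/346) - (-1)*(-14*27/(-384) + 445/7)/2 = 993*(4699/346) - (-1)*(-378*(-1/384) + 445*(⅐))/2 = 4666107/346 - (-1)*(63/64 + 445/7)/2 = 4666107/346 - (-1)*28921/(2*448) = 4666107/346 - 1*(-28921/896) = 4666107/346 + 28921/896 = 2095419269/155008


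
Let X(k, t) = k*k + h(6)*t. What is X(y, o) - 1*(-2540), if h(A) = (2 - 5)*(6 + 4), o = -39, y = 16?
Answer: 3966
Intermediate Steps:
h(A) = -30 (h(A) = -3*10 = -30)
X(k, t) = k² - 30*t (X(k, t) = k*k - 30*t = k² - 30*t)
X(y, o) - 1*(-2540) = (16² - 30*(-39)) - 1*(-2540) = (256 + 1170) + 2540 = 1426 + 2540 = 3966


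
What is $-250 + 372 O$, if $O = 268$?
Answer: $99446$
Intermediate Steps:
$-250 + 372 O = -250 + 372 \cdot 268 = -250 + 99696 = 99446$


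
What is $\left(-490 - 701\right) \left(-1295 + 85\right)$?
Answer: $1441110$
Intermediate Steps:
$\left(-490 - 701\right) \left(-1295 + 85\right) = \left(-1191\right) \left(-1210\right) = 1441110$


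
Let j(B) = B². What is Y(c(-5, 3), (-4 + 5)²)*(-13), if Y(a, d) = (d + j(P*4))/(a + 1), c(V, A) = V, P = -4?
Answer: 3341/4 ≈ 835.25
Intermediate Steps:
Y(a, d) = (256 + d)/(1 + a) (Y(a, d) = (d + (-4*4)²)/(a + 1) = (d + (-16)²)/(1 + a) = (d + 256)/(1 + a) = (256 + d)/(1 + a))
Y(c(-5, 3), (-4 + 5)²)*(-13) = ((256 + (-4 + 5)²)/(1 - 5))*(-13) = ((256 + 1²)/(-4))*(-13) = -(256 + 1)/4*(-13) = -¼*257*(-13) = -257/4*(-13) = 3341/4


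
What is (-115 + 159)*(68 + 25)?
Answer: 4092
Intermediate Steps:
(-115 + 159)*(68 + 25) = 44*93 = 4092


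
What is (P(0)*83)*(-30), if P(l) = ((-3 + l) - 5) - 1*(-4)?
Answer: 9960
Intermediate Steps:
P(l) = -4 + l (P(l) = (-8 + l) + 4 = -4 + l)
(P(0)*83)*(-30) = ((-4 + 0)*83)*(-30) = -4*83*(-30) = -332*(-30) = 9960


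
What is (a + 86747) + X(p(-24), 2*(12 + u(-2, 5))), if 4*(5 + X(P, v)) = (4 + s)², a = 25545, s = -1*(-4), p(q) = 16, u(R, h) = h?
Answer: 112303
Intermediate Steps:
s = 4
X(P, v) = 11 (X(P, v) = -5 + (4 + 4)²/4 = -5 + (¼)*8² = -5 + (¼)*64 = -5 + 16 = 11)
(a + 86747) + X(p(-24), 2*(12 + u(-2, 5))) = (25545 + 86747) + 11 = 112292 + 11 = 112303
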